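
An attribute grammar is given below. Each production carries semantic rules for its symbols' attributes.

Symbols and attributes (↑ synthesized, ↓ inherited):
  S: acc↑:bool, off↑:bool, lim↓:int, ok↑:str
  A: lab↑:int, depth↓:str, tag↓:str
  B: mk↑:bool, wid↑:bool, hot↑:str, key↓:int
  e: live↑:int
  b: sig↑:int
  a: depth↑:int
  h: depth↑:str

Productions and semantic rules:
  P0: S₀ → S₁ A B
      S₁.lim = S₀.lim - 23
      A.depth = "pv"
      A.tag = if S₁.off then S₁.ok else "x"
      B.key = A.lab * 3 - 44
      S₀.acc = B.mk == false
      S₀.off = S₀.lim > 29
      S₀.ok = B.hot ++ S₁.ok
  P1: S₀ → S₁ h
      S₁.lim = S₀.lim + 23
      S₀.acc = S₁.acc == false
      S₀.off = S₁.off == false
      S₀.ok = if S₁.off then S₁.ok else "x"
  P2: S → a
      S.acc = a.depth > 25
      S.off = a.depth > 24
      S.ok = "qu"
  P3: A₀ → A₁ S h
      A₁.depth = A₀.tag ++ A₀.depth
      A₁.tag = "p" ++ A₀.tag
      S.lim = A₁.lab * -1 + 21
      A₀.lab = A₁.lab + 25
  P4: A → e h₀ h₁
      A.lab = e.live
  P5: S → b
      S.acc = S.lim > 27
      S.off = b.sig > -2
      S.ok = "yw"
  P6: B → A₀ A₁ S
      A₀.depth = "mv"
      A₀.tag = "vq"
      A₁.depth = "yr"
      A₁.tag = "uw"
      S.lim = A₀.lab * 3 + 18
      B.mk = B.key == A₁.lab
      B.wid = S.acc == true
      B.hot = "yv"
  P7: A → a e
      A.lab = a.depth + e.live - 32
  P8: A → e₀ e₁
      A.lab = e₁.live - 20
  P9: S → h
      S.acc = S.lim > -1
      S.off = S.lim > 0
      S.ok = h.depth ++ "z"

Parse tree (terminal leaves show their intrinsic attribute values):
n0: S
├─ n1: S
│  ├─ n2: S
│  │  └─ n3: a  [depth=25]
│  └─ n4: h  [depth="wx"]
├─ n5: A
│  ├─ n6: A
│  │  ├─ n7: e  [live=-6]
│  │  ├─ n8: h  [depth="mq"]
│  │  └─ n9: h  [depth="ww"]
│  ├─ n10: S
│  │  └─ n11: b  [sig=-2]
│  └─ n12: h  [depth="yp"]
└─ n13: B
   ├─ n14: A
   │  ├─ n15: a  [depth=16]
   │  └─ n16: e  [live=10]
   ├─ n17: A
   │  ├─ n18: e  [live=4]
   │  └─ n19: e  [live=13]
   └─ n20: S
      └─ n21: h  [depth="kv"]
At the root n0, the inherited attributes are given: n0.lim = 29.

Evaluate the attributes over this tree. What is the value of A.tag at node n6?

1. n0.lim = 29  [given at root]
2. n1.lim = 6  [S₀.lim - 23]
3. n2.lim = 29  [S₀.lim + 23]
4. n3.depth = 25  [terminal]
5. n2.acc = false  [a.depth > 25]
6. n2.off = true  [a.depth > 24]
7. n2.ok = "qu"  ["qu"]
8. n4.depth = "wx"  [terminal]
9. n1.acc = true  [S₁.acc == false]
10. n1.off = false  [S₁.off == false]
11. n1.ok = "qu"  [if S₁.off then S₁.ok else "x"]
12. n5.depth = "pv"  ["pv"]
13. n5.tag = "x"  [if S₁.off then S₁.ok else "x"]
14. n6.depth = "xpv"  [A₀.tag ++ A₀.depth]
15. n6.tag = "px"  ["p" ++ A₀.tag]
16. n7.live = -6  [terminal]
17. n8.depth = "mq"  [terminal]
18. n9.depth = "ww"  [terminal]
19. n6.lab = -6  [e.live]
20. n10.lim = 27  [A₁.lab * -1 + 21]
21. n11.sig = -2  [terminal]
22. n10.acc = false  [S.lim > 27]
23. n10.off = false  [b.sig > -2]
24. n10.ok = "yw"  ["yw"]
25. n12.depth = "yp"  [terminal]
26. n5.lab = 19  [A₁.lab + 25]
27. n13.key = 13  [A.lab * 3 - 44]
28. n14.depth = "mv"  ["mv"]
29. n14.tag = "vq"  ["vq"]
30. n15.depth = 16  [terminal]
31. n16.live = 10  [terminal]
32. n14.lab = -6  [a.depth + e.live - 32]
33. n17.depth = "yr"  ["yr"]
34. n17.tag = "uw"  ["uw"]
35. n18.live = 4  [terminal]
36. n19.live = 13  [terminal]
37. n17.lab = -7  [e₁.live - 20]
38. n20.lim = 0  [A₀.lab * 3 + 18]
39. n21.depth = "kv"  [terminal]
40. n20.acc = true  [S.lim > -1]
41. n20.off = false  [S.lim > 0]
42. n20.ok = "kvz"  [h.depth ++ "z"]
43. n13.mk = false  [B.key == A₁.lab]
44. n13.wid = true  [S.acc == true]
45. n13.hot = "yv"  ["yv"]
46. n0.acc = true  [B.mk == false]
47. n0.off = false  [S₀.lim > 29]
48. n0.ok = "yvqu"  [B.hot ++ S₁.ok]

"px"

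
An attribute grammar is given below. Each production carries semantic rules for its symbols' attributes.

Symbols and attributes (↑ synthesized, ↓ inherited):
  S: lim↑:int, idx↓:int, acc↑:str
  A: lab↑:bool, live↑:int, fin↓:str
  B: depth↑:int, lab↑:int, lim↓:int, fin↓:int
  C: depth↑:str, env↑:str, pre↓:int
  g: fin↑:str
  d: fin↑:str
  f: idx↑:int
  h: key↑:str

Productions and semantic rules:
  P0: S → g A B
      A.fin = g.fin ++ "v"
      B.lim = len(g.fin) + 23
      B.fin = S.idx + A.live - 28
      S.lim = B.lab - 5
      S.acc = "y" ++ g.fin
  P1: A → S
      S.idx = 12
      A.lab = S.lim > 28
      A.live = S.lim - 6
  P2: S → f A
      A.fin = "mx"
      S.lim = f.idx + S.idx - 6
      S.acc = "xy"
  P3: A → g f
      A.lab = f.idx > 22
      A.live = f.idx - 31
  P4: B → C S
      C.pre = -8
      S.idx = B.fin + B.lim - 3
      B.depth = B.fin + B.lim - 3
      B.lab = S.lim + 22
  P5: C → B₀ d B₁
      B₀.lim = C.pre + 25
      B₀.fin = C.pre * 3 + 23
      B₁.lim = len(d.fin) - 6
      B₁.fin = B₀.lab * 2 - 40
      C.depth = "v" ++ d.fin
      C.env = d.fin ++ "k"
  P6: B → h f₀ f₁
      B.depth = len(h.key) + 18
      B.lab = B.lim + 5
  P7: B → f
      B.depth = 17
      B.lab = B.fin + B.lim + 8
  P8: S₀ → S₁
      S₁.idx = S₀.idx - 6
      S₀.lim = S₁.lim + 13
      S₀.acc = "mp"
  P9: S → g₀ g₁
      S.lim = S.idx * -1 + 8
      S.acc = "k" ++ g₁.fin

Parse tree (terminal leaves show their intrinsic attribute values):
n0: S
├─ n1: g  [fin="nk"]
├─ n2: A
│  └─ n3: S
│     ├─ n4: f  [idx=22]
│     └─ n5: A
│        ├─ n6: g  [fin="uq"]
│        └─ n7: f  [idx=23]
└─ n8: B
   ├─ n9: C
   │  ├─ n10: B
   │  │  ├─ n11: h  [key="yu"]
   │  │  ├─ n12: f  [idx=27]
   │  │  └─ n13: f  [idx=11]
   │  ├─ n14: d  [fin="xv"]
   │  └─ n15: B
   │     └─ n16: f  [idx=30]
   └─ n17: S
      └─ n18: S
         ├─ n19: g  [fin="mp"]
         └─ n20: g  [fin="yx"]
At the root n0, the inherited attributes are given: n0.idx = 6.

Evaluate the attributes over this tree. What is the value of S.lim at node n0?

22

1. n0.idx = 6  [given at root]
2. n1.fin = "nk"  [terminal]
3. n2.fin = "nkv"  [g.fin ++ "v"]
4. n3.idx = 12  [12]
5. n4.idx = 22  [terminal]
6. n5.fin = "mx"  ["mx"]
7. n6.fin = "uq"  [terminal]
8. n7.idx = 23  [terminal]
9. n5.lab = true  [f.idx > 22]
10. n5.live = -8  [f.idx - 31]
11. n3.lim = 28  [f.idx + S.idx - 6]
12. n3.acc = "xy"  ["xy"]
13. n2.lab = false  [S.lim > 28]
14. n2.live = 22  [S.lim - 6]
15. n8.lim = 25  [len(g.fin) + 23]
16. n8.fin = 0  [S.idx + A.live - 28]
17. n9.pre = -8  [-8]
18. n10.lim = 17  [C.pre + 25]
19. n10.fin = -1  [C.pre * 3 + 23]
20. n11.key = "yu"  [terminal]
21. n12.idx = 27  [terminal]
22. n13.idx = 11  [terminal]
23. n10.depth = 20  [len(h.key) + 18]
24. n10.lab = 22  [B.lim + 5]
25. n14.fin = "xv"  [terminal]
26. n15.lim = -4  [len(d.fin) - 6]
27. n15.fin = 4  [B₀.lab * 2 - 40]
28. n16.idx = 30  [terminal]
29. n15.depth = 17  [17]
30. n15.lab = 8  [B.fin + B.lim + 8]
31. n9.depth = "vxv"  ["v" ++ d.fin]
32. n9.env = "xvk"  [d.fin ++ "k"]
33. n17.idx = 22  [B.fin + B.lim - 3]
34. n18.idx = 16  [S₀.idx - 6]
35. n19.fin = "mp"  [terminal]
36. n20.fin = "yx"  [terminal]
37. n18.lim = -8  [S.idx * -1 + 8]
38. n18.acc = "kyx"  ["k" ++ g₁.fin]
39. n17.lim = 5  [S₁.lim + 13]
40. n17.acc = "mp"  ["mp"]
41. n8.depth = 22  [B.fin + B.lim - 3]
42. n8.lab = 27  [S.lim + 22]
43. n0.lim = 22  [B.lab - 5]
44. n0.acc = "ynk"  ["y" ++ g.fin]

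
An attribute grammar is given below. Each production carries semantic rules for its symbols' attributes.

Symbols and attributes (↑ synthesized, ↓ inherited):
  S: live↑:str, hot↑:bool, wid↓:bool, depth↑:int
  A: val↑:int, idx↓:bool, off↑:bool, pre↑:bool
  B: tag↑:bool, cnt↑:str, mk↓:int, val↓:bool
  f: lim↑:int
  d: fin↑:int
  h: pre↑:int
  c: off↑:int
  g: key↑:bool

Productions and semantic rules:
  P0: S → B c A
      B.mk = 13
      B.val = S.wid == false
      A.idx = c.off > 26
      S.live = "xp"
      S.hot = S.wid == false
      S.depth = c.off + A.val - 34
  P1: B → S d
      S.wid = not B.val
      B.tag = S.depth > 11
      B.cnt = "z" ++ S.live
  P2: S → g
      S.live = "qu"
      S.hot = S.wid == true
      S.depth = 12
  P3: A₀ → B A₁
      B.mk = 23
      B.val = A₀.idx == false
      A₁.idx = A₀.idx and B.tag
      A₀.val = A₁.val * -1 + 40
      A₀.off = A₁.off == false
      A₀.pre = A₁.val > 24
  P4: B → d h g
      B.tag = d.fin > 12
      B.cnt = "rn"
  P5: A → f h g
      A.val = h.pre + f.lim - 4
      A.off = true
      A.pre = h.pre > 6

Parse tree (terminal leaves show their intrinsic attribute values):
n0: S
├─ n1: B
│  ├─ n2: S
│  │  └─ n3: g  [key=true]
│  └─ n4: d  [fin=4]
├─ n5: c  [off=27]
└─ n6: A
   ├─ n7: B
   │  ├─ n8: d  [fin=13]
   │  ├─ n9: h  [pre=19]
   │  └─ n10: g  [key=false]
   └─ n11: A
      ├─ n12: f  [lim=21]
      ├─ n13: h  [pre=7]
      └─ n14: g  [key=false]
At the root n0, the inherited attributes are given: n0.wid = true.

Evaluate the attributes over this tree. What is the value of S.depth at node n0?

9

1. n0.wid = true  [given at root]
2. n1.mk = 13  [13]
3. n1.val = false  [S.wid == false]
4. n2.wid = true  [not B.val]
5. n3.key = true  [terminal]
6. n2.live = "qu"  ["qu"]
7. n2.hot = true  [S.wid == true]
8. n2.depth = 12  [12]
9. n4.fin = 4  [terminal]
10. n1.tag = true  [S.depth > 11]
11. n1.cnt = "zqu"  ["z" ++ S.live]
12. n5.off = 27  [terminal]
13. n6.idx = true  [c.off > 26]
14. n7.mk = 23  [23]
15. n7.val = false  [A₀.idx == false]
16. n8.fin = 13  [terminal]
17. n9.pre = 19  [terminal]
18. n10.key = false  [terminal]
19. n7.tag = true  [d.fin > 12]
20. n7.cnt = "rn"  ["rn"]
21. n11.idx = true  [A₀.idx and B.tag]
22. n12.lim = 21  [terminal]
23. n13.pre = 7  [terminal]
24. n14.key = false  [terminal]
25. n11.val = 24  [h.pre + f.lim - 4]
26. n11.off = true  [true]
27. n11.pre = true  [h.pre > 6]
28. n6.val = 16  [A₁.val * -1 + 40]
29. n6.off = false  [A₁.off == false]
30. n6.pre = false  [A₁.val > 24]
31. n0.live = "xp"  ["xp"]
32. n0.hot = false  [S.wid == false]
33. n0.depth = 9  [c.off + A.val - 34]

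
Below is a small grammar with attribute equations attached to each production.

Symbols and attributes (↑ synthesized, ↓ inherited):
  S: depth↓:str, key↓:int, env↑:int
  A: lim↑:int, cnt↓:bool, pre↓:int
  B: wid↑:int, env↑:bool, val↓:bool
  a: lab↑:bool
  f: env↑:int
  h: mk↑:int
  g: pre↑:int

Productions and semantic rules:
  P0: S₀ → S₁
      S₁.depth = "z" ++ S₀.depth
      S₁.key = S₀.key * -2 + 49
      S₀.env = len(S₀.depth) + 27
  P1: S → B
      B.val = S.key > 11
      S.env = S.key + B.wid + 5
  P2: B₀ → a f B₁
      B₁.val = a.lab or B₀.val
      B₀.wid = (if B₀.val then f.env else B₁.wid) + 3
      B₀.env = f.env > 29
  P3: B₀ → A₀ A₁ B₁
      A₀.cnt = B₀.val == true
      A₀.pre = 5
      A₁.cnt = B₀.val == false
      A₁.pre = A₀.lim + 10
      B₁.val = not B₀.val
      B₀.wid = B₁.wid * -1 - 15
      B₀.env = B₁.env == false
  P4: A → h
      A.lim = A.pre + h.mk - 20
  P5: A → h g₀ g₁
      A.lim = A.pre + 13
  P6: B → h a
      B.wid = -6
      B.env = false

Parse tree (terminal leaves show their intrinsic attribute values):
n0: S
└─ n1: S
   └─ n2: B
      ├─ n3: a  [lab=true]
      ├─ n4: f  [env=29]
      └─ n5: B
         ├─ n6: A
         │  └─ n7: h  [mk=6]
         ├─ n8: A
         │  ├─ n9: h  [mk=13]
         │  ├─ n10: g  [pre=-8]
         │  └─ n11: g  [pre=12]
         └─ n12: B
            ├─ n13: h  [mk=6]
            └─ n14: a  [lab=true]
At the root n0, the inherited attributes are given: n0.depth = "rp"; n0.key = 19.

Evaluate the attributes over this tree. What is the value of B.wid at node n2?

1. n0.depth = "rp"  [given at root]
2. n0.key = 19  [given at root]
3. n1.depth = "zrp"  ["z" ++ S₀.depth]
4. n1.key = 11  [S₀.key * -2 + 49]
5. n2.val = false  [S.key > 11]
6. n3.lab = true  [terminal]
7. n4.env = 29  [terminal]
8. n5.val = true  [a.lab or B₀.val]
9. n6.cnt = true  [B₀.val == true]
10. n6.pre = 5  [5]
11. n7.mk = 6  [terminal]
12. n6.lim = -9  [A.pre + h.mk - 20]
13. n8.cnt = false  [B₀.val == false]
14. n8.pre = 1  [A₀.lim + 10]
15. n9.mk = 13  [terminal]
16. n10.pre = -8  [terminal]
17. n11.pre = 12  [terminal]
18. n8.lim = 14  [A.pre + 13]
19. n12.val = false  [not B₀.val]
20. n13.mk = 6  [terminal]
21. n14.lab = true  [terminal]
22. n12.wid = -6  [-6]
23. n12.env = false  [false]
24. n5.wid = -9  [B₁.wid * -1 - 15]
25. n5.env = true  [B₁.env == false]
26. n2.wid = -6  [(if B₀.val then f.env else B₁.wid) + 3]
27. n2.env = false  [f.env > 29]
28. n1.env = 10  [S.key + B.wid + 5]
29. n0.env = 29  [len(S₀.depth) + 27]

-6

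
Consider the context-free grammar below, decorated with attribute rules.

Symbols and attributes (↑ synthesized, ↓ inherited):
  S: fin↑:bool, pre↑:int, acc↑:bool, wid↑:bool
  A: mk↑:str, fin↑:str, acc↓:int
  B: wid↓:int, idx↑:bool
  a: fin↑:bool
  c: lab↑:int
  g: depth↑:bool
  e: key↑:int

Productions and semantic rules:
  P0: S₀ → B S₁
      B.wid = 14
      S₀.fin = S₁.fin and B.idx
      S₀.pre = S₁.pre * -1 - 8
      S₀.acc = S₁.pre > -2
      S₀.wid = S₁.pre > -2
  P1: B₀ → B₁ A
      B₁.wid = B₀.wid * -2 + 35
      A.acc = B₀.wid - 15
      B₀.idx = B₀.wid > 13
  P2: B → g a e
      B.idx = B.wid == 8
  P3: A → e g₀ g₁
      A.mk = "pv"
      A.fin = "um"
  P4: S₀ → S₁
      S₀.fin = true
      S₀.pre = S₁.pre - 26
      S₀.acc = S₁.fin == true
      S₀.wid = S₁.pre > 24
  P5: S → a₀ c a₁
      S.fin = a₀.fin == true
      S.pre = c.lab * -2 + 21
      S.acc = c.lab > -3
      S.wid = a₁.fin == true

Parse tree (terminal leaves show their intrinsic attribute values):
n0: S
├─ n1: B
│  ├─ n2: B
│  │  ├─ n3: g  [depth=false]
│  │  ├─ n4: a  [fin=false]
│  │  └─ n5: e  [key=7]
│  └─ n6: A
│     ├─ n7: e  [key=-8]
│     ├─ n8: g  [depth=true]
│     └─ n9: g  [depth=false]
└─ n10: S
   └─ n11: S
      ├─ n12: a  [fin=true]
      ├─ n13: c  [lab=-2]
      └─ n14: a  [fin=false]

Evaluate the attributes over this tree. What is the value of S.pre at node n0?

-7

1. n1.wid = 14  [14]
2. n2.wid = 7  [B₀.wid * -2 + 35]
3. n3.depth = false  [terminal]
4. n4.fin = false  [terminal]
5. n5.key = 7  [terminal]
6. n2.idx = false  [B.wid == 8]
7. n6.acc = -1  [B₀.wid - 15]
8. n7.key = -8  [terminal]
9. n8.depth = true  [terminal]
10. n9.depth = false  [terminal]
11. n6.mk = "pv"  ["pv"]
12. n6.fin = "um"  ["um"]
13. n1.idx = true  [B₀.wid > 13]
14. n12.fin = true  [terminal]
15. n13.lab = -2  [terminal]
16. n14.fin = false  [terminal]
17. n11.fin = true  [a₀.fin == true]
18. n11.pre = 25  [c.lab * -2 + 21]
19. n11.acc = true  [c.lab > -3]
20. n11.wid = false  [a₁.fin == true]
21. n10.fin = true  [true]
22. n10.pre = -1  [S₁.pre - 26]
23. n10.acc = true  [S₁.fin == true]
24. n10.wid = true  [S₁.pre > 24]
25. n0.fin = true  [S₁.fin and B.idx]
26. n0.pre = -7  [S₁.pre * -1 - 8]
27. n0.acc = true  [S₁.pre > -2]
28. n0.wid = true  [S₁.pre > -2]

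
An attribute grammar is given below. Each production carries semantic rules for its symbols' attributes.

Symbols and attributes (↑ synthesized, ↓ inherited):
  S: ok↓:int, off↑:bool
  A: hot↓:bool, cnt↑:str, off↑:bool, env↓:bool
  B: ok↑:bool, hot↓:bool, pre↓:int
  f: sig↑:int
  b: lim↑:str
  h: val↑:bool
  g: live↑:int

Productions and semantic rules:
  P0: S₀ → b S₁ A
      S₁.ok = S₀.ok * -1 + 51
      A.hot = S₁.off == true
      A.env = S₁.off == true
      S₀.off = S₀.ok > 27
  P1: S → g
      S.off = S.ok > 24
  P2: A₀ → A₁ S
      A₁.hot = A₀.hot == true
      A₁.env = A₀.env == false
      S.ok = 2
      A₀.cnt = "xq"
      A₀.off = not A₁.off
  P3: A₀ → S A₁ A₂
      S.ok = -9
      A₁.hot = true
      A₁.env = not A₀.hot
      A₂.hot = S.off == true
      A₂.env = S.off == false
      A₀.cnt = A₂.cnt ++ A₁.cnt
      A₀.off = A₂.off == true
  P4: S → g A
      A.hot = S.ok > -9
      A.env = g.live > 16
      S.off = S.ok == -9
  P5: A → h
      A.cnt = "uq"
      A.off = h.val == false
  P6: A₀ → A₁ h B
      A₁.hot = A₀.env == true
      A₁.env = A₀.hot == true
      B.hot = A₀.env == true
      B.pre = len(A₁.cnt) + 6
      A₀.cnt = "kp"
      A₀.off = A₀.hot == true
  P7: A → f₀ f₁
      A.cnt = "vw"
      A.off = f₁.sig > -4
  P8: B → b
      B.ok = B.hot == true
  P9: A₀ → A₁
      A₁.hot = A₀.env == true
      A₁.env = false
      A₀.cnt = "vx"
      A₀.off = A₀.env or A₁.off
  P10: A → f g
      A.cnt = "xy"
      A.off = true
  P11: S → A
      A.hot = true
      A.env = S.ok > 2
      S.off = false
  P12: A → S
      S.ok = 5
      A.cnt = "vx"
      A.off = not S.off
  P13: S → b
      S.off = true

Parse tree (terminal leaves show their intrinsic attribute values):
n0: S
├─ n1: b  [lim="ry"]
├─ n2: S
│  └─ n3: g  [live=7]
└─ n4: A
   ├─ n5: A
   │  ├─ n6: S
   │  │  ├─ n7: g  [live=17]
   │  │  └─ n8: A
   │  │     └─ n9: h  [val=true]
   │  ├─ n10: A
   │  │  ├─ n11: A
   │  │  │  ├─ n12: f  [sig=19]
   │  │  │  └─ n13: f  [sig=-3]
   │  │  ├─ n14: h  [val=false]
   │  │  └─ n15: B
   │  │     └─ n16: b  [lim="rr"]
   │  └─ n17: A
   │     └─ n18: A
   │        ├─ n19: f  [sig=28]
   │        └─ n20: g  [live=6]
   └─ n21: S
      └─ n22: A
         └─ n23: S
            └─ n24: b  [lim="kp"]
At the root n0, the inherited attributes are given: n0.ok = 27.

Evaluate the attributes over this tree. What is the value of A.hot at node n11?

1. n0.ok = 27  [given at root]
2. n1.lim = "ry"  [terminal]
3. n2.ok = 24  [S₀.ok * -1 + 51]
4. n3.live = 7  [terminal]
5. n2.off = false  [S.ok > 24]
6. n4.hot = false  [S₁.off == true]
7. n4.env = false  [S₁.off == true]
8. n5.hot = false  [A₀.hot == true]
9. n5.env = true  [A₀.env == false]
10. n6.ok = -9  [-9]
11. n7.live = 17  [terminal]
12. n8.hot = false  [S.ok > -9]
13. n8.env = true  [g.live > 16]
14. n9.val = true  [terminal]
15. n8.cnt = "uq"  ["uq"]
16. n8.off = false  [h.val == false]
17. n6.off = true  [S.ok == -9]
18. n10.hot = true  [true]
19. n10.env = true  [not A₀.hot]
20. n11.hot = true  [A₀.env == true]
21. n11.env = true  [A₀.hot == true]
22. n12.sig = 19  [terminal]
23. n13.sig = -3  [terminal]
24. n11.cnt = "vw"  ["vw"]
25. n11.off = true  [f₁.sig > -4]
26. n14.val = false  [terminal]
27. n15.hot = true  [A₀.env == true]
28. n15.pre = 8  [len(A₁.cnt) + 6]
29. n16.lim = "rr"  [terminal]
30. n15.ok = true  [B.hot == true]
31. n10.cnt = "kp"  ["kp"]
32. n10.off = true  [A₀.hot == true]
33. n17.hot = true  [S.off == true]
34. n17.env = false  [S.off == false]
35. n18.hot = false  [A₀.env == true]
36. n18.env = false  [false]
37. n19.sig = 28  [terminal]
38. n20.live = 6  [terminal]
39. n18.cnt = "xy"  ["xy"]
40. n18.off = true  [true]
41. n17.cnt = "vx"  ["vx"]
42. n17.off = true  [A₀.env or A₁.off]
43. n5.cnt = "vxkp"  [A₂.cnt ++ A₁.cnt]
44. n5.off = true  [A₂.off == true]
45. n21.ok = 2  [2]
46. n22.hot = true  [true]
47. n22.env = false  [S.ok > 2]
48. n23.ok = 5  [5]
49. n24.lim = "kp"  [terminal]
50. n23.off = true  [true]
51. n22.cnt = "vx"  ["vx"]
52. n22.off = false  [not S.off]
53. n21.off = false  [false]
54. n4.cnt = "xq"  ["xq"]
55. n4.off = false  [not A₁.off]
56. n0.off = false  [S₀.ok > 27]

true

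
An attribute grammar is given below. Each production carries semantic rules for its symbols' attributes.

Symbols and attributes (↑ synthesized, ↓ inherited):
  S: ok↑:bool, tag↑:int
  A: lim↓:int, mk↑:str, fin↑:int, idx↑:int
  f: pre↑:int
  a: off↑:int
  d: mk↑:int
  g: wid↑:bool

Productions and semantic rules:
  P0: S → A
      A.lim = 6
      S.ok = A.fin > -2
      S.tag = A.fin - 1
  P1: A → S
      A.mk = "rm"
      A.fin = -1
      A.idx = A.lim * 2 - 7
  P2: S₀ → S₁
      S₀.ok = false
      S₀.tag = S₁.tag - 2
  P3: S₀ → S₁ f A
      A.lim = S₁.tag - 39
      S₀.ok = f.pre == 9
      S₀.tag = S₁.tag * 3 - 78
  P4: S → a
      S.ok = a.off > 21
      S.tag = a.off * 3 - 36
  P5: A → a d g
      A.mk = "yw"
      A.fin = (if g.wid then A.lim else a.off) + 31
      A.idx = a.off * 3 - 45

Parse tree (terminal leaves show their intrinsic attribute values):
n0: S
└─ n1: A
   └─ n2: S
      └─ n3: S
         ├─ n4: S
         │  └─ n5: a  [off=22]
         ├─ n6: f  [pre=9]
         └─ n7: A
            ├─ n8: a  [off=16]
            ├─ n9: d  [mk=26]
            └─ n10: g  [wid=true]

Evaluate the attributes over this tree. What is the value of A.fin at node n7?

22

1. n1.lim = 6  [6]
2. n5.off = 22  [terminal]
3. n4.ok = true  [a.off > 21]
4. n4.tag = 30  [a.off * 3 - 36]
5. n6.pre = 9  [terminal]
6. n7.lim = -9  [S₁.tag - 39]
7. n8.off = 16  [terminal]
8. n9.mk = 26  [terminal]
9. n10.wid = true  [terminal]
10. n7.mk = "yw"  ["yw"]
11. n7.fin = 22  [(if g.wid then A.lim else a.off) + 31]
12. n7.idx = 3  [a.off * 3 - 45]
13. n3.ok = true  [f.pre == 9]
14. n3.tag = 12  [S₁.tag * 3 - 78]
15. n2.ok = false  [false]
16. n2.tag = 10  [S₁.tag - 2]
17. n1.mk = "rm"  ["rm"]
18. n1.fin = -1  [-1]
19. n1.idx = 5  [A.lim * 2 - 7]
20. n0.ok = true  [A.fin > -2]
21. n0.tag = -2  [A.fin - 1]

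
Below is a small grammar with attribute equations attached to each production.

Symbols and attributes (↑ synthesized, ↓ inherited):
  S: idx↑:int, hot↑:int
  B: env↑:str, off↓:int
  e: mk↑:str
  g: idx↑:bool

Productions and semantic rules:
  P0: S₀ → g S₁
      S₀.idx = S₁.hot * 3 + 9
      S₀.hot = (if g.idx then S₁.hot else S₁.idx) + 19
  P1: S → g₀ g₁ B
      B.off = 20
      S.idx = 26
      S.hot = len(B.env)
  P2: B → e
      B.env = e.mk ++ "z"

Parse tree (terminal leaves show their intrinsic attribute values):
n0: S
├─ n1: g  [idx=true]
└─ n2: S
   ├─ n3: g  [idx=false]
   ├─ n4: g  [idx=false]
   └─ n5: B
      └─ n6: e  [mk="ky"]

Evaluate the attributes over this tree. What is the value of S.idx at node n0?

18

1. n1.idx = true  [terminal]
2. n3.idx = false  [terminal]
3. n4.idx = false  [terminal]
4. n5.off = 20  [20]
5. n6.mk = "ky"  [terminal]
6. n5.env = "kyz"  [e.mk ++ "z"]
7. n2.idx = 26  [26]
8. n2.hot = 3  [len(B.env)]
9. n0.idx = 18  [S₁.hot * 3 + 9]
10. n0.hot = 22  [(if g.idx then S₁.hot else S₁.idx) + 19]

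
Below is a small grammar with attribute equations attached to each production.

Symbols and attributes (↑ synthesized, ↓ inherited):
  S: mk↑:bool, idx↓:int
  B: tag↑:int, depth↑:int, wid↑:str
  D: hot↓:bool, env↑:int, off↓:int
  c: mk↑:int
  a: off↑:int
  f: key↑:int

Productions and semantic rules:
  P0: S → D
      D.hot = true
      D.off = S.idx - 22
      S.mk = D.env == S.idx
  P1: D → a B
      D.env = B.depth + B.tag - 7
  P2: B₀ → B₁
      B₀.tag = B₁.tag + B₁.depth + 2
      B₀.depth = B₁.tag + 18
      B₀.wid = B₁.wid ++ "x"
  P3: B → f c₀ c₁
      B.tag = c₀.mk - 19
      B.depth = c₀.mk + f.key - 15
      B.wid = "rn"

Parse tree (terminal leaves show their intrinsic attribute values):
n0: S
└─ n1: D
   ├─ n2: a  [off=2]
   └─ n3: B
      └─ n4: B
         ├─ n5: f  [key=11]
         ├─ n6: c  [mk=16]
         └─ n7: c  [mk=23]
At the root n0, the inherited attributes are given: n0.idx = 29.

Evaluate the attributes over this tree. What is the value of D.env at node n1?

1. n0.idx = 29  [given at root]
2. n1.hot = true  [true]
3. n1.off = 7  [S.idx - 22]
4. n2.off = 2  [terminal]
5. n5.key = 11  [terminal]
6. n6.mk = 16  [terminal]
7. n7.mk = 23  [terminal]
8. n4.tag = -3  [c₀.mk - 19]
9. n4.depth = 12  [c₀.mk + f.key - 15]
10. n4.wid = "rn"  ["rn"]
11. n3.tag = 11  [B₁.tag + B₁.depth + 2]
12. n3.depth = 15  [B₁.tag + 18]
13. n3.wid = "rnx"  [B₁.wid ++ "x"]
14. n1.env = 19  [B.depth + B.tag - 7]
15. n0.mk = false  [D.env == S.idx]

19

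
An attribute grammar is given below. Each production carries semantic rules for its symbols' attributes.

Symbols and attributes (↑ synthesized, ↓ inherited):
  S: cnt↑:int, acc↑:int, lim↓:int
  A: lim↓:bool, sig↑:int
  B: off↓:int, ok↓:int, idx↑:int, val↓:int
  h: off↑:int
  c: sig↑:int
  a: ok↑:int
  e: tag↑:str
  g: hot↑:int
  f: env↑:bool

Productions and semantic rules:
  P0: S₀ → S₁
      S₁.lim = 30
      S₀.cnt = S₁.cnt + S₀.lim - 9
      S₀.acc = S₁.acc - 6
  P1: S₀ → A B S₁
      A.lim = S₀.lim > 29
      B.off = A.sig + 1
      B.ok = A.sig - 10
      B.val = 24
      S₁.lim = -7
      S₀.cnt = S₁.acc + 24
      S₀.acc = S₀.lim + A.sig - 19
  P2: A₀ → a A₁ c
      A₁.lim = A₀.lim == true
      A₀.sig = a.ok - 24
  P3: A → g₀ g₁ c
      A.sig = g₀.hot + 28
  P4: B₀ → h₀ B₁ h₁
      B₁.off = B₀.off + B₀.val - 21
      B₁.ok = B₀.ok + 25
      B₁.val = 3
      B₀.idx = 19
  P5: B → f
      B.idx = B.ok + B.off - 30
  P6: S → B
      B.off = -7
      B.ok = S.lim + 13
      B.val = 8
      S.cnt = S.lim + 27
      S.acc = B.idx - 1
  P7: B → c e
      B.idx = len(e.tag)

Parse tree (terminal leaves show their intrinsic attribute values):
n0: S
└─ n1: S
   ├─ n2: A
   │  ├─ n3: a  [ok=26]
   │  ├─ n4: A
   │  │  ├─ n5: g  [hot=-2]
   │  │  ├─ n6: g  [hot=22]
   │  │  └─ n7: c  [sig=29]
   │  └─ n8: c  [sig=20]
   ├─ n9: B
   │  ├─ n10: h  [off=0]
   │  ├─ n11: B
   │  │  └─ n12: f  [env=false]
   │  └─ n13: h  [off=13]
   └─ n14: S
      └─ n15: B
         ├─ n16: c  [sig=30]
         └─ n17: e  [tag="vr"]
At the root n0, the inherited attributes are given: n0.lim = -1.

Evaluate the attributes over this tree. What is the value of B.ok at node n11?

17

1. n0.lim = -1  [given at root]
2. n1.lim = 30  [30]
3. n2.lim = true  [S₀.lim > 29]
4. n3.ok = 26  [terminal]
5. n4.lim = true  [A₀.lim == true]
6. n5.hot = -2  [terminal]
7. n6.hot = 22  [terminal]
8. n7.sig = 29  [terminal]
9. n4.sig = 26  [g₀.hot + 28]
10. n8.sig = 20  [terminal]
11. n2.sig = 2  [a.ok - 24]
12. n9.off = 3  [A.sig + 1]
13. n9.ok = -8  [A.sig - 10]
14. n9.val = 24  [24]
15. n10.off = 0  [terminal]
16. n11.off = 6  [B₀.off + B₀.val - 21]
17. n11.ok = 17  [B₀.ok + 25]
18. n11.val = 3  [3]
19. n12.env = false  [terminal]
20. n11.idx = -7  [B.ok + B.off - 30]
21. n13.off = 13  [terminal]
22. n9.idx = 19  [19]
23. n14.lim = -7  [-7]
24. n15.off = -7  [-7]
25. n15.ok = 6  [S.lim + 13]
26. n15.val = 8  [8]
27. n16.sig = 30  [terminal]
28. n17.tag = "vr"  [terminal]
29. n15.idx = 2  [len(e.tag)]
30. n14.cnt = 20  [S.lim + 27]
31. n14.acc = 1  [B.idx - 1]
32. n1.cnt = 25  [S₁.acc + 24]
33. n1.acc = 13  [S₀.lim + A.sig - 19]
34. n0.cnt = 15  [S₁.cnt + S₀.lim - 9]
35. n0.acc = 7  [S₁.acc - 6]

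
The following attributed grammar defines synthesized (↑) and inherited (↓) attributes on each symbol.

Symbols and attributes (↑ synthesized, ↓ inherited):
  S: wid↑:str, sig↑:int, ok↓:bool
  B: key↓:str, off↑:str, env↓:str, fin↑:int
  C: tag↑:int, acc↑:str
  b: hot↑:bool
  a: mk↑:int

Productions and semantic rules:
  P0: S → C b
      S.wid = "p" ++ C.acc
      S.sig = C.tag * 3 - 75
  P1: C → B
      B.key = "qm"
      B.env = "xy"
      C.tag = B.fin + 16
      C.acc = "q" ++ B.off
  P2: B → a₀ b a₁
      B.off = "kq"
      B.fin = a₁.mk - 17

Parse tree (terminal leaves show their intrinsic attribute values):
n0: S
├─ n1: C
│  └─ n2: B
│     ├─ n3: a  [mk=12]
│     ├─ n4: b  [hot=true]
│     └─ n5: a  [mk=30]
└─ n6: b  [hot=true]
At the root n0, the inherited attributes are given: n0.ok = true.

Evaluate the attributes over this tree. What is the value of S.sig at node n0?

1. n0.ok = true  [given at root]
2. n2.key = "qm"  ["qm"]
3. n2.env = "xy"  ["xy"]
4. n3.mk = 12  [terminal]
5. n4.hot = true  [terminal]
6. n5.mk = 30  [terminal]
7. n2.off = "kq"  ["kq"]
8. n2.fin = 13  [a₁.mk - 17]
9. n1.tag = 29  [B.fin + 16]
10. n1.acc = "qkq"  ["q" ++ B.off]
11. n6.hot = true  [terminal]
12. n0.wid = "pqkq"  ["p" ++ C.acc]
13. n0.sig = 12  [C.tag * 3 - 75]

12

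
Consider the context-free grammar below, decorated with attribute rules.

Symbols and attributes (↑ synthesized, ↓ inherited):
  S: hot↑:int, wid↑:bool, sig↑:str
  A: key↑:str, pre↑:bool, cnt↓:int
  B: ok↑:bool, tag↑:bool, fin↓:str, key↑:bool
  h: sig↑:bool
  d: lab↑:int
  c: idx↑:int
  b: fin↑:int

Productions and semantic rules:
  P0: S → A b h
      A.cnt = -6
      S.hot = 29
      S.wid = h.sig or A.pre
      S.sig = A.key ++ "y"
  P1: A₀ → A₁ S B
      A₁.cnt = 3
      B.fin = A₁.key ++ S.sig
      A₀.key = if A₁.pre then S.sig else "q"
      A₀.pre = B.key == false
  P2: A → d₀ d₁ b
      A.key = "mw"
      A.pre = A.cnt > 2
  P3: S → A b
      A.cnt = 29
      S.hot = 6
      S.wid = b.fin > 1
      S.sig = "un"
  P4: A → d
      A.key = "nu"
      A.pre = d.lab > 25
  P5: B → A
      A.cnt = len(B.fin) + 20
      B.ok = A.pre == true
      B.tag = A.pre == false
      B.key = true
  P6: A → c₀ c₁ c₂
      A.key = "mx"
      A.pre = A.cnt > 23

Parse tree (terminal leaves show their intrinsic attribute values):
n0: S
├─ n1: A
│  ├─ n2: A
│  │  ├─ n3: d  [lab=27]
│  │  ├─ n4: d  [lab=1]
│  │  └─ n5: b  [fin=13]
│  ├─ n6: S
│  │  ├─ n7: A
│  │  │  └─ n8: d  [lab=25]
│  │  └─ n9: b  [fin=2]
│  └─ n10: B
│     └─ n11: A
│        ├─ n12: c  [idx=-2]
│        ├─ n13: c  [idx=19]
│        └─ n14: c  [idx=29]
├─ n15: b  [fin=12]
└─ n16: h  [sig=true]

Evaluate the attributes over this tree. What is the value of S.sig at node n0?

"uny"

1. n1.cnt = -6  [-6]
2. n2.cnt = 3  [3]
3. n3.lab = 27  [terminal]
4. n4.lab = 1  [terminal]
5. n5.fin = 13  [terminal]
6. n2.key = "mw"  ["mw"]
7. n2.pre = true  [A.cnt > 2]
8. n7.cnt = 29  [29]
9. n8.lab = 25  [terminal]
10. n7.key = "nu"  ["nu"]
11. n7.pre = false  [d.lab > 25]
12. n9.fin = 2  [terminal]
13. n6.hot = 6  [6]
14. n6.wid = true  [b.fin > 1]
15. n6.sig = "un"  ["un"]
16. n10.fin = "mwun"  [A₁.key ++ S.sig]
17. n11.cnt = 24  [len(B.fin) + 20]
18. n12.idx = -2  [terminal]
19. n13.idx = 19  [terminal]
20. n14.idx = 29  [terminal]
21. n11.key = "mx"  ["mx"]
22. n11.pre = true  [A.cnt > 23]
23. n10.ok = true  [A.pre == true]
24. n10.tag = false  [A.pre == false]
25. n10.key = true  [true]
26. n1.key = "un"  [if A₁.pre then S.sig else "q"]
27. n1.pre = false  [B.key == false]
28. n15.fin = 12  [terminal]
29. n16.sig = true  [terminal]
30. n0.hot = 29  [29]
31. n0.wid = true  [h.sig or A.pre]
32. n0.sig = "uny"  [A.key ++ "y"]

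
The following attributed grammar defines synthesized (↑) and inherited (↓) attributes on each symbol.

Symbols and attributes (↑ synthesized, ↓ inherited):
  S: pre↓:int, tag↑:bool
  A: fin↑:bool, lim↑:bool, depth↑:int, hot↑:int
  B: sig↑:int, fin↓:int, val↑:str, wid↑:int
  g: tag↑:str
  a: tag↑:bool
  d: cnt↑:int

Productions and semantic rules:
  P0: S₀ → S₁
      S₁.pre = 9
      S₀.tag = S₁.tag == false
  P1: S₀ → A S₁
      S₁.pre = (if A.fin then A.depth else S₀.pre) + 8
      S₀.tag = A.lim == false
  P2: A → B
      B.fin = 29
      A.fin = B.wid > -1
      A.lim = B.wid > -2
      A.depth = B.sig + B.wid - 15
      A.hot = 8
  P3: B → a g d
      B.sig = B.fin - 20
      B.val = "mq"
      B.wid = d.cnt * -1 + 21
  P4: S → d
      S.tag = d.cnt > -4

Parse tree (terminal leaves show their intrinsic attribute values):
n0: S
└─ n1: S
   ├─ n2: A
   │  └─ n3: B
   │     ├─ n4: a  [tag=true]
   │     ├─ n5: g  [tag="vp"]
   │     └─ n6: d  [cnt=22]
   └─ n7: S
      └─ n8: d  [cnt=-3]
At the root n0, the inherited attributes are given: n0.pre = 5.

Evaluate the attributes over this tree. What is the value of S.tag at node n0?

true

1. n0.pre = 5  [given at root]
2. n1.pre = 9  [9]
3. n3.fin = 29  [29]
4. n4.tag = true  [terminal]
5. n5.tag = "vp"  [terminal]
6. n6.cnt = 22  [terminal]
7. n3.sig = 9  [B.fin - 20]
8. n3.val = "mq"  ["mq"]
9. n3.wid = -1  [d.cnt * -1 + 21]
10. n2.fin = false  [B.wid > -1]
11. n2.lim = true  [B.wid > -2]
12. n2.depth = -7  [B.sig + B.wid - 15]
13. n2.hot = 8  [8]
14. n7.pre = 17  [(if A.fin then A.depth else S₀.pre) + 8]
15. n8.cnt = -3  [terminal]
16. n7.tag = true  [d.cnt > -4]
17. n1.tag = false  [A.lim == false]
18. n0.tag = true  [S₁.tag == false]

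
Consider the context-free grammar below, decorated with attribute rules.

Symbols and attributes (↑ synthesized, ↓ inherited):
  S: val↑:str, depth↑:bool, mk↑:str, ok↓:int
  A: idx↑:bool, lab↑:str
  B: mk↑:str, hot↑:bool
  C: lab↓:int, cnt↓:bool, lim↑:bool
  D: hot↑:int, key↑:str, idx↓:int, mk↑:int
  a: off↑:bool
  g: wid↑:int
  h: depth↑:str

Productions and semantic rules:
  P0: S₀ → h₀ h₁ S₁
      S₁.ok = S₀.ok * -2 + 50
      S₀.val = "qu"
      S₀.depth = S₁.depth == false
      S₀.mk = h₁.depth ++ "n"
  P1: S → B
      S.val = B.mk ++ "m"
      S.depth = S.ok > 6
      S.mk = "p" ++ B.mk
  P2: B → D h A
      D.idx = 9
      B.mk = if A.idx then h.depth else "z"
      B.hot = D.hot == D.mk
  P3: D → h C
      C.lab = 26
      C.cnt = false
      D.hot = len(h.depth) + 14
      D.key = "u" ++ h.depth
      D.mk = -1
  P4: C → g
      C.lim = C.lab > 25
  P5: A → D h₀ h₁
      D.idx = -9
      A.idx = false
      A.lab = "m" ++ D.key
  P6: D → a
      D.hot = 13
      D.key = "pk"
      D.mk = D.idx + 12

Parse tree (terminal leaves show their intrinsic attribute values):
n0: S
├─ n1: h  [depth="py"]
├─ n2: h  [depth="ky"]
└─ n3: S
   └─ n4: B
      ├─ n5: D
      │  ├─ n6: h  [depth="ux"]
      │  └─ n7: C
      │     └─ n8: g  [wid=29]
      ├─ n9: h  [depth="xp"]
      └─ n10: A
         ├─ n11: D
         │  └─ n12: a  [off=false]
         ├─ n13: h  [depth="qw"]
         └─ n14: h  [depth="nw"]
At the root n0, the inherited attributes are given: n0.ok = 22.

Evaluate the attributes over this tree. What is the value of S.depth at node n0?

true

1. n0.ok = 22  [given at root]
2. n1.depth = "py"  [terminal]
3. n2.depth = "ky"  [terminal]
4. n3.ok = 6  [S₀.ok * -2 + 50]
5. n5.idx = 9  [9]
6. n6.depth = "ux"  [terminal]
7. n7.lab = 26  [26]
8. n7.cnt = false  [false]
9. n8.wid = 29  [terminal]
10. n7.lim = true  [C.lab > 25]
11. n5.hot = 16  [len(h.depth) + 14]
12. n5.key = "uux"  ["u" ++ h.depth]
13. n5.mk = -1  [-1]
14. n9.depth = "xp"  [terminal]
15. n11.idx = -9  [-9]
16. n12.off = false  [terminal]
17. n11.hot = 13  [13]
18. n11.key = "pk"  ["pk"]
19. n11.mk = 3  [D.idx + 12]
20. n13.depth = "qw"  [terminal]
21. n14.depth = "nw"  [terminal]
22. n10.idx = false  [false]
23. n10.lab = "mpk"  ["m" ++ D.key]
24. n4.mk = "z"  [if A.idx then h.depth else "z"]
25. n4.hot = false  [D.hot == D.mk]
26. n3.val = "zm"  [B.mk ++ "m"]
27. n3.depth = false  [S.ok > 6]
28. n3.mk = "pz"  ["p" ++ B.mk]
29. n0.val = "qu"  ["qu"]
30. n0.depth = true  [S₁.depth == false]
31. n0.mk = "kyn"  [h₁.depth ++ "n"]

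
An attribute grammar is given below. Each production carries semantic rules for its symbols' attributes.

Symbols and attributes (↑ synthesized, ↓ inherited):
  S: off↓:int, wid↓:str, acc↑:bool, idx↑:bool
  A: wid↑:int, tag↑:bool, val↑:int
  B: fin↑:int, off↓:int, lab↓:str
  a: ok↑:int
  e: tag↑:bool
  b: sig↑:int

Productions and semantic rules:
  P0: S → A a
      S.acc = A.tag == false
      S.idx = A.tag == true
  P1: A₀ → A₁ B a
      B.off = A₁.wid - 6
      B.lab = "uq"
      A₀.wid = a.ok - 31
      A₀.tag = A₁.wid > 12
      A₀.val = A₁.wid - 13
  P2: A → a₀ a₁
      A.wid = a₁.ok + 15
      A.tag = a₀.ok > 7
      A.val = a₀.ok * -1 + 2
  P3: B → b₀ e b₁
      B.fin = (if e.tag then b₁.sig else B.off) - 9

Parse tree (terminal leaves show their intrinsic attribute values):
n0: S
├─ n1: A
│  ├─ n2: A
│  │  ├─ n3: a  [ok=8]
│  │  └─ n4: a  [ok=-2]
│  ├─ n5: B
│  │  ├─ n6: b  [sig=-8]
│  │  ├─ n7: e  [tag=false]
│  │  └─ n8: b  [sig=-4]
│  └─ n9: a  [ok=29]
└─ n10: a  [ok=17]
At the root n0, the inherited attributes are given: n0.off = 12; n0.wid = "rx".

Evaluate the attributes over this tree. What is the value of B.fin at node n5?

1. n0.off = 12  [given at root]
2. n0.wid = "rx"  [given at root]
3. n3.ok = 8  [terminal]
4. n4.ok = -2  [terminal]
5. n2.wid = 13  [a₁.ok + 15]
6. n2.tag = true  [a₀.ok > 7]
7. n2.val = -6  [a₀.ok * -1 + 2]
8. n5.off = 7  [A₁.wid - 6]
9. n5.lab = "uq"  ["uq"]
10. n6.sig = -8  [terminal]
11. n7.tag = false  [terminal]
12. n8.sig = -4  [terminal]
13. n5.fin = -2  [(if e.tag then b₁.sig else B.off) - 9]
14. n9.ok = 29  [terminal]
15. n1.wid = -2  [a.ok - 31]
16. n1.tag = true  [A₁.wid > 12]
17. n1.val = 0  [A₁.wid - 13]
18. n10.ok = 17  [terminal]
19. n0.acc = false  [A.tag == false]
20. n0.idx = true  [A.tag == true]

-2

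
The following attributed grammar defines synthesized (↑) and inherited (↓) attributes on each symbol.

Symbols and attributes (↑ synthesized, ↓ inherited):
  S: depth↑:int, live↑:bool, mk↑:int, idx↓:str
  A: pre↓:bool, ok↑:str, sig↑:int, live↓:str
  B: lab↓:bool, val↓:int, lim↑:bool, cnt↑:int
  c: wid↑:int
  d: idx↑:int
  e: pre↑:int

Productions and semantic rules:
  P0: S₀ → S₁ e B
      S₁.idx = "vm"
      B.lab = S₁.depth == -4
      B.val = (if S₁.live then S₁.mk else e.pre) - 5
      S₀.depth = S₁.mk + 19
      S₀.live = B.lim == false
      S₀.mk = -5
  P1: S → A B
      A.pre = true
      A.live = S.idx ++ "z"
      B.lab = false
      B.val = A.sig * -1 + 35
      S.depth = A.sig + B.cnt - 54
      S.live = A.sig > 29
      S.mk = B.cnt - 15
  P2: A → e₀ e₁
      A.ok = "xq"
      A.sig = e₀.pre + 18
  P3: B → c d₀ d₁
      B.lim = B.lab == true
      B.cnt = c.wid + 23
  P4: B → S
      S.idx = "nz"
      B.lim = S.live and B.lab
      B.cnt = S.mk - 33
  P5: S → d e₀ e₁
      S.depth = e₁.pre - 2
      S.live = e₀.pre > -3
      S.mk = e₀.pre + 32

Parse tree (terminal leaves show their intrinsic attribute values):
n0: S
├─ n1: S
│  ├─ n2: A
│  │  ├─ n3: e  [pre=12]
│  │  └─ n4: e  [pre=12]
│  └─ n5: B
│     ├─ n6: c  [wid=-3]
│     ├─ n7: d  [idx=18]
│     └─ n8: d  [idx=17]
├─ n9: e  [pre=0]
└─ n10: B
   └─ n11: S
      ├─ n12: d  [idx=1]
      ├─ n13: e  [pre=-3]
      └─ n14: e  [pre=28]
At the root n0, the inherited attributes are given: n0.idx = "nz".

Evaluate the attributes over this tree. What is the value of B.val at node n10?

1. n0.idx = "nz"  [given at root]
2. n1.idx = "vm"  ["vm"]
3. n2.pre = true  [true]
4. n2.live = "vmz"  [S.idx ++ "z"]
5. n3.pre = 12  [terminal]
6. n4.pre = 12  [terminal]
7. n2.ok = "xq"  ["xq"]
8. n2.sig = 30  [e₀.pre + 18]
9. n5.lab = false  [false]
10. n5.val = 5  [A.sig * -1 + 35]
11. n6.wid = -3  [terminal]
12. n7.idx = 18  [terminal]
13. n8.idx = 17  [terminal]
14. n5.lim = false  [B.lab == true]
15. n5.cnt = 20  [c.wid + 23]
16. n1.depth = -4  [A.sig + B.cnt - 54]
17. n1.live = true  [A.sig > 29]
18. n1.mk = 5  [B.cnt - 15]
19. n9.pre = 0  [terminal]
20. n10.lab = true  [S₁.depth == -4]
21. n10.val = 0  [(if S₁.live then S₁.mk else e.pre) - 5]
22. n11.idx = "nz"  ["nz"]
23. n12.idx = 1  [terminal]
24. n13.pre = -3  [terminal]
25. n14.pre = 28  [terminal]
26. n11.depth = 26  [e₁.pre - 2]
27. n11.live = false  [e₀.pre > -3]
28. n11.mk = 29  [e₀.pre + 32]
29. n10.lim = false  [S.live and B.lab]
30. n10.cnt = -4  [S.mk - 33]
31. n0.depth = 24  [S₁.mk + 19]
32. n0.live = true  [B.lim == false]
33. n0.mk = -5  [-5]

0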